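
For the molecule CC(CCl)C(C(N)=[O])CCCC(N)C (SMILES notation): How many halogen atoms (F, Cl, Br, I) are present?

1

Halogen atoms appear at heavy-atom position 4 (1×Cl).
Other groups present: 1 amide, 1 primary amine.
Halogen count: 1.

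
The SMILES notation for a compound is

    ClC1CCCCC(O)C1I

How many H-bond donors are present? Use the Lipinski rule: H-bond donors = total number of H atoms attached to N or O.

1

Donors: find every N or O and count the H atoms it carries.
  atom 8 (O): bond orders sum to 1 → 1 H
Lipinski HBD = 1.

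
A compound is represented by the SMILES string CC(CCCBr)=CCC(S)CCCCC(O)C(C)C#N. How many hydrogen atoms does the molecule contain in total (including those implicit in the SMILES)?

Walk through each heavy atom and fill implicit hydrogens from standard valence (C 4, N 3, O 2, S 2, halogen 1):
  atom 1: C, bond orders sum to 1 (valence 4) → 3 H
  atom 2: C, bond orders sum to 4 (valence 4) → 0 H
  atom 3: C, bond orders sum to 2 (valence 4) → 2 H
  atom 4: C, bond orders sum to 2 (valence 4) → 2 H
  atom 5: C, bond orders sum to 2 (valence 4) → 2 H
  atom 6: Br (halogen, monovalent) → 0 H
  atom 7: C, bond orders sum to 3 (valence 4) → 1 H
  atom 8: C, bond orders sum to 2 (valence 4) → 2 H
  atom 9: C, bond orders sum to 3 (valence 4) → 1 H
  atom 10: S, bond orders sum to 1 (valence 2) → 1 H
  atom 11: C, bond orders sum to 2 (valence 4) → 2 H
  atom 12: C, bond orders sum to 2 (valence 4) → 2 H
  atom 13: C, bond orders sum to 2 (valence 4) → 2 H
  atom 14: C, bond orders sum to 2 (valence 4) → 2 H
  atom 15: C, bond orders sum to 3 (valence 4) → 1 H
  atom 16: O, bond orders sum to 1 (valence 2) → 1 H
  atom 17: C, bond orders sum to 3 (valence 4) → 1 H
  atom 18: C, bond orders sum to 1 (valence 4) → 3 H
  atom 19: C, bond orders sum to 4 (valence 4) → 0 H
  atom 20: N, bond orders sum to 3 (valence 3) → 0 H
Total hydrogens: 28.

28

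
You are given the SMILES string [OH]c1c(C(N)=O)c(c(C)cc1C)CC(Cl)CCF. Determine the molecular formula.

Walk through each heavy atom and fill implicit hydrogens from standard valence (C 4, N 3, O 2, S 2, halogen 1); for lowercase aromatic atoms, an aromatic c carries 1 H when it has two neighbours and 0 H with three, and aromatic n carries 0 H:
  atom 1: O with explicit H count 1
  atom 2: aromatic c, 3 neighbours → 0 H
  atom 3: aromatic c, 3 neighbours → 0 H
  atom 4: C, bond orders sum to 4 (valence 4) → 0 H
  atom 5: N, bond orders sum to 1 (valence 3) → 2 H
  atom 6: O, bond orders sum to 2 (valence 2) → 0 H
  atom 7: aromatic c, 3 neighbours → 0 H
  atom 8: aromatic c, 3 neighbours → 0 H
  atom 9: C, bond orders sum to 1 (valence 4) → 3 H
  atom 10: aromatic c, 2 neighbours → 1 H
  atom 11: aromatic c, 3 neighbours → 0 H
  atom 12: C, bond orders sum to 1 (valence 4) → 3 H
  atom 13: C, bond orders sum to 2 (valence 4) → 2 H
  atom 14: C, bond orders sum to 3 (valence 4) → 1 H
  atom 15: Cl (halogen, monovalent) → 0 H
  atom 16: C, bond orders sum to 2 (valence 4) → 2 H
  atom 17: C, bond orders sum to 2 (valence 4) → 2 H
  atom 18: F (halogen, monovalent) → 0 H
Totals → C:13, H:17, Cl:1, F:1, N:1, O:2.

C13H17ClFNO2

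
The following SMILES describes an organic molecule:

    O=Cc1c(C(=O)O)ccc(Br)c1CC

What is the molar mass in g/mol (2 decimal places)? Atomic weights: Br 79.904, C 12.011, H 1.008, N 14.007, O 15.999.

257.08 g/mol

First, the molecular formula is C10H9BrO3 (counting implicit H from valence).
  Br: 1 × 79.904 = 79.904
  C: 10 × 12.011 = 120.110
  H: 9 × 1.008 = 9.072
  O: 3 × 15.999 = 47.997
Sum: 1×79.904 + 10×12.011 + 9×1.008 + 3×15.999 = 257.083 → 257.08 g/mol.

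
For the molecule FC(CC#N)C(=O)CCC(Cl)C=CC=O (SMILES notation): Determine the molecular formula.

C10H11ClFNO2

Walk through each heavy atom and fill implicit hydrogens from standard valence (C 4, N 3, O 2, S 2, halogen 1):
  atom 1: F (halogen, monovalent) → 0 H
  atom 2: C, bond orders sum to 3 (valence 4) → 1 H
  atom 3: C, bond orders sum to 2 (valence 4) → 2 H
  atom 4: C, bond orders sum to 4 (valence 4) → 0 H
  atom 5: N, bond orders sum to 3 (valence 3) → 0 H
  atom 6: C, bond orders sum to 4 (valence 4) → 0 H
  atom 7: O, bond orders sum to 2 (valence 2) → 0 H
  atom 8: C, bond orders sum to 2 (valence 4) → 2 H
  atom 9: C, bond orders sum to 2 (valence 4) → 2 H
  atom 10: C, bond orders sum to 3 (valence 4) → 1 H
  atom 11: Cl (halogen, monovalent) → 0 H
  atom 12: C, bond orders sum to 3 (valence 4) → 1 H
  atom 13: C, bond orders sum to 3 (valence 4) → 1 H
  atom 14: C, bond orders sum to 3 (valence 4) → 1 H
  atom 15: O, bond orders sum to 2 (valence 2) → 0 H
Totals → C:10, H:11, Cl:1, F:1, N:1, O:2.
In Hill order: C10H11ClFNO2.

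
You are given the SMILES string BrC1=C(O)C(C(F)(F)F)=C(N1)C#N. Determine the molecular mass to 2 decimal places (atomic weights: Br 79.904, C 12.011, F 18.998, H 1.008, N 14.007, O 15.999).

First, the molecular formula is C6H2BrF3N2O (counting implicit H from valence).
  Br: 1 × 79.904 = 79.904
  C: 6 × 12.011 = 72.066
  F: 3 × 18.998 = 56.994
  H: 2 × 1.008 = 2.016
  N: 2 × 14.007 = 28.014
  O: 1 × 15.999 = 15.999
Sum: 1×79.904 + 6×12.011 + 3×18.998 + 2×1.008 + 2×14.007 + 1×15.999 = 254.993 → 254.99 g/mol.

254.99 g/mol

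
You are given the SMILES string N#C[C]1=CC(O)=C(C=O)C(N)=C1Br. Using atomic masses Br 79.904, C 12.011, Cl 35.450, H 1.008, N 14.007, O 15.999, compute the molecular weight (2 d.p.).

241.04 g/mol

First, the molecular formula is C8H5BrN2O2 (counting implicit H from valence).
  Br: 1 × 79.904 = 79.904
  C: 8 × 12.011 = 96.088
  H: 5 × 1.008 = 5.040
  N: 2 × 14.007 = 28.014
  O: 2 × 15.999 = 31.998
Sum: 1×79.904 + 8×12.011 + 5×1.008 + 2×14.007 + 2×15.999 = 241.044 → 241.04 g/mol.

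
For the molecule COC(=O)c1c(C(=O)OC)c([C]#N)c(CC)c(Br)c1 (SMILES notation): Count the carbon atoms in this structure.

Count every carbon token in the SMILES (each C, including those in ring-closure positions and inside branches).
Carbon count: 13.

13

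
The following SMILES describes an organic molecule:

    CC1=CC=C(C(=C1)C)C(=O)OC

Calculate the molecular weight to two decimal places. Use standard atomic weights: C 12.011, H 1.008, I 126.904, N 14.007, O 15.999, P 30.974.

164.20 g/mol

First, the molecular formula is C10H12O2 (counting implicit H from valence).
  C: 10 × 12.011 = 120.110
  H: 12 × 1.008 = 12.096
  O: 2 × 15.999 = 31.998
Sum: 10×12.011 + 12×1.008 + 2×15.999 = 164.204 → 164.20 g/mol.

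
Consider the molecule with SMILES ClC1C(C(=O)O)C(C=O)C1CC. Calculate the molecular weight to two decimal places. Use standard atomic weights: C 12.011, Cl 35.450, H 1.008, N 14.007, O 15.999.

First, the molecular formula is C8H11ClO3 (counting implicit H from valence).
  C: 8 × 12.011 = 96.088
  Cl: 1 × 35.450 = 35.450
  H: 11 × 1.008 = 11.088
  O: 3 × 15.999 = 47.997
Sum: 8×12.011 + 1×35.450 + 11×1.008 + 3×15.999 = 190.623 → 190.62 g/mol.

190.62 g/mol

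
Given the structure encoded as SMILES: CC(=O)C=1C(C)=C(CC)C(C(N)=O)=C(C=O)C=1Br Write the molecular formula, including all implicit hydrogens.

C13H14BrNO3

Walk through each heavy atom and fill implicit hydrogens from standard valence (C 4, N 3, O 2, S 2, halogen 1):
  atom 1: C, bond orders sum to 1 (valence 4) → 3 H
  atom 2: C, bond orders sum to 4 (valence 4) → 0 H
  atom 3: O, bond orders sum to 2 (valence 2) → 0 H
  atom 4: C, bond orders sum to 4 (valence 4) → 0 H
  atom 5: C, bond orders sum to 4 (valence 4) → 0 H
  atom 6: C, bond orders sum to 1 (valence 4) → 3 H
  atom 7: C, bond orders sum to 4 (valence 4) → 0 H
  atom 8: C, bond orders sum to 2 (valence 4) → 2 H
  atom 9: C, bond orders sum to 1 (valence 4) → 3 H
  atom 10: C, bond orders sum to 4 (valence 4) → 0 H
  atom 11: C, bond orders sum to 4 (valence 4) → 0 H
  atom 12: N, bond orders sum to 1 (valence 3) → 2 H
  atom 13: O, bond orders sum to 2 (valence 2) → 0 H
  atom 14: C, bond orders sum to 4 (valence 4) → 0 H
  atom 15: C, bond orders sum to 3 (valence 4) → 1 H
  atom 16: O, bond orders sum to 2 (valence 2) → 0 H
  atom 17: C, bond orders sum to 4 (valence 4) → 0 H
  atom 18: Br (halogen, monovalent) → 0 H
Totals → C:13, H:14, Br:1, N:1, O:3.
In Hill order: C13H14BrNO3.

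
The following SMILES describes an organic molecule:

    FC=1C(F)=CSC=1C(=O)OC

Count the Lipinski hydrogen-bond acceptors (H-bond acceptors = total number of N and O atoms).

2

N atoms: 0; O atoms: 2.
Lipinski HBA = 0 + 2 = 2.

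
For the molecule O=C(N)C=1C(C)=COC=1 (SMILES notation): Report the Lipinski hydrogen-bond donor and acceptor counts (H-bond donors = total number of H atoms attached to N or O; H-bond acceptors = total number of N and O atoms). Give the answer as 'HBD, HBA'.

2, 3

Donors: find every N or O and count the H atoms it carries.
  atom 1 (O): bond orders sum to 2 → 0 H
  atom 3 (N): bond orders sum to 1 → 2 H
  atom 8 (O): bond orders sum to 2 → 0 H
Lipinski HBD = 2.
Acceptors: N atoms = 1, O atoms = 2 → HBA = 3.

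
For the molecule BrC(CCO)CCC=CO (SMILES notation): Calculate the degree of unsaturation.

1

Molecular formula: C7H13BrO2.
DoU = (2C + 2 + N − H − X) / 2, where X is the halogen count and O/S are ignored.
    = (2·7 + 2 + 0 − 13 − 1) / 2 = 2 / 2 = 1.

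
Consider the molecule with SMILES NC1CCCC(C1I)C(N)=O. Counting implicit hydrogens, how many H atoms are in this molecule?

Walk through each heavy atom and fill implicit hydrogens from standard valence (C 4, N 3, O 2, S 2, halogen 1):
  atom 1: N, bond orders sum to 1 (valence 3) → 2 H
  atom 2: C, bond orders sum to 3 (valence 4) → 1 H
  atom 3: C, bond orders sum to 2 (valence 4) → 2 H
  atom 4: C, bond orders sum to 2 (valence 4) → 2 H
  atom 5: C, bond orders sum to 2 (valence 4) → 2 H
  atom 6: C, bond orders sum to 3 (valence 4) → 1 H
  atom 7: C, bond orders sum to 3 (valence 4) → 1 H
  atom 8: I (halogen, monovalent) → 0 H
  atom 9: C, bond orders sum to 4 (valence 4) → 0 H
  atom 10: N, bond orders sum to 1 (valence 3) → 2 H
  atom 11: O, bond orders sum to 2 (valence 2) → 0 H
Total hydrogens: 13.

13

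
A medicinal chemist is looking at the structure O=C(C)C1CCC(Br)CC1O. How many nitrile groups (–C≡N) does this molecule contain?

0

Scan the SMILES for the nitrile motif — none present.
Groups that are present: 1 hydroxyl, 1 ketone.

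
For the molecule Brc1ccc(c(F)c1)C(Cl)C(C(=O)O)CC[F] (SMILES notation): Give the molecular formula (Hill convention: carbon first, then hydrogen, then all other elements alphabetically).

Walk through each heavy atom and fill implicit hydrogens from standard valence (C 4, N 3, O 2, S 2, halogen 1); for lowercase aromatic atoms, an aromatic c carries 1 H when it has two neighbours and 0 H with three, and aromatic n carries 0 H:
  atom 1: Br (halogen, monovalent) → 0 H
  atom 2: aromatic c, 3 neighbours → 0 H
  atom 3: aromatic c, 2 neighbours → 1 H
  atom 4: aromatic c, 2 neighbours → 1 H
  atom 5: aromatic c, 3 neighbours → 0 H
  atom 6: aromatic c, 3 neighbours → 0 H
  atom 7: F (halogen, monovalent) → 0 H
  atom 8: aromatic c, 2 neighbours → 1 H
  atom 9: C, bond orders sum to 3 (valence 4) → 1 H
  atom 10: Cl (halogen, monovalent) → 0 H
  atom 11: C, bond orders sum to 3 (valence 4) → 1 H
  atom 12: C, bond orders sum to 4 (valence 4) → 0 H
  atom 13: O, bond orders sum to 2 (valence 2) → 0 H
  atom 14: O, bond orders sum to 1 (valence 2) → 1 H
  atom 15: C, bond orders sum to 2 (valence 4) → 2 H
  atom 16: C, bond orders sum to 2 (valence 4) → 2 H
  atom 17: F with explicit H count 0
Totals → C:11, H:10, Br:1, Cl:1, F:2, O:2.

C11H10BrClF2O2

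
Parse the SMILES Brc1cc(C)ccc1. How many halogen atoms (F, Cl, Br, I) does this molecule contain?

Halogen atoms appear at heavy-atom position 1 (1×Br).
Halogen count: 1.

1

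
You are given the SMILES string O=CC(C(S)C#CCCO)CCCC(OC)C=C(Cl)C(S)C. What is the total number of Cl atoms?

1

Scan the SMILES for Cl atoms (remember two-letter symbols like Cl and Br are single atoms).
Chlorine count: 1.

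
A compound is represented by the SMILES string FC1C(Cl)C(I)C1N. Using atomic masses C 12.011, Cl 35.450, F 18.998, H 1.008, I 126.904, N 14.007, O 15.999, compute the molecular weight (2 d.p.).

First, the molecular formula is C4H6ClFIN (counting implicit H from valence).
  C: 4 × 12.011 = 48.044
  Cl: 1 × 35.450 = 35.450
  F: 1 × 18.998 = 18.998
  H: 6 × 1.008 = 6.048
  I: 1 × 126.904 = 126.904
  N: 1 × 14.007 = 14.007
Sum: 4×12.011 + 1×35.450 + 1×18.998 + 6×1.008 + 1×126.904 + 1×14.007 = 249.451 → 249.45 g/mol.

249.45 g/mol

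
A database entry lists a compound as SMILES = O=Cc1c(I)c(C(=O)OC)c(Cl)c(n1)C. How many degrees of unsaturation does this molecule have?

Molecular formula: C9H7ClINO3.
DoU = (2C + 2 + N − H − X) / 2, where X is the halogen count and O/S are ignored.
    = (2·9 + 2 + 1 − 7 − 2) / 2 = 12 / 2 = 6.

6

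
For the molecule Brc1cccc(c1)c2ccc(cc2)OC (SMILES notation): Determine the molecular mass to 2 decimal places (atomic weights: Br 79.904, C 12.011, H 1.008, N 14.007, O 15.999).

263.13 g/mol

First, the molecular formula is C13H11BrO (counting implicit H from valence).
  Br: 1 × 79.904 = 79.904
  C: 13 × 12.011 = 156.143
  H: 11 × 1.008 = 11.088
  O: 1 × 15.999 = 15.999
Sum: 1×79.904 + 13×12.011 + 11×1.008 + 1×15.999 = 263.134 → 263.13 g/mol.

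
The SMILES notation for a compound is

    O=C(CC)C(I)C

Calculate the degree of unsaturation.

Degree of unsaturation = (number of rings) + (number of π bonds).
Ring closures in the SMILES: 0.
π bonds: 1 double bond (each 1 DoU) → 1 DoU from unsaturation.
Total DoU = 0 + 1 = 1.

1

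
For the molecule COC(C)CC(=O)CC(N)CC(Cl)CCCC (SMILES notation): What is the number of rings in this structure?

In SMILES, each pair of matching ring-closure digits denotes one ring-closing bond; the number of such bonds equals the number of independent rings.
Ring-closure bonds here: 0.

0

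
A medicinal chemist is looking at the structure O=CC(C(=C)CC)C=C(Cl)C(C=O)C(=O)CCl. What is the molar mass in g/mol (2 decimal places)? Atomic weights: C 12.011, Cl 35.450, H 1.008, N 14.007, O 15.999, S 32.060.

277.14 g/mol

First, the molecular formula is C12H14Cl2O3 (counting implicit H from valence).
  C: 12 × 12.011 = 144.132
  Cl: 2 × 35.450 = 70.900
  H: 14 × 1.008 = 14.112
  O: 3 × 15.999 = 47.997
Sum: 12×12.011 + 2×35.450 + 14×1.008 + 3×15.999 = 277.141 → 277.14 g/mol.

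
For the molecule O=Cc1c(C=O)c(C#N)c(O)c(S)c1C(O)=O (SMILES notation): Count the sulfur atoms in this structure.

Scan the SMILES for S atoms (remember two-letter symbols like Cl and Br are single atoms).
Sulfur count: 1.

1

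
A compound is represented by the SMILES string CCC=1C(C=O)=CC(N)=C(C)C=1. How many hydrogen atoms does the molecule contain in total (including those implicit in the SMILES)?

Walk through each heavy atom and fill implicit hydrogens from standard valence (C 4, N 3, O 2, S 2, halogen 1):
  atom 1: C, bond orders sum to 1 (valence 4) → 3 H
  atom 2: C, bond orders sum to 2 (valence 4) → 2 H
  atom 3: C, bond orders sum to 4 (valence 4) → 0 H
  atom 4: C, bond orders sum to 4 (valence 4) → 0 H
  atom 5: C, bond orders sum to 3 (valence 4) → 1 H
  atom 6: O, bond orders sum to 2 (valence 2) → 0 H
  atom 7: C, bond orders sum to 3 (valence 4) → 1 H
  atom 8: C, bond orders sum to 4 (valence 4) → 0 H
  atom 9: N, bond orders sum to 1 (valence 3) → 2 H
  atom 10: C, bond orders sum to 4 (valence 4) → 0 H
  atom 11: C, bond orders sum to 1 (valence 4) → 3 H
  atom 12: C, bond orders sum to 3 (valence 4) → 1 H
Total hydrogens: 13.

13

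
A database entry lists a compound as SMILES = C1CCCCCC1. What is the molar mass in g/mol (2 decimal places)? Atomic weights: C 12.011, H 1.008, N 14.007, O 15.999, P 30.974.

98.19 g/mol

First, the molecular formula is C7H14 (counting implicit H from valence).
  C: 7 × 12.011 = 84.077
  H: 14 × 1.008 = 14.112
Sum: 7×12.011 + 14×1.008 = 98.189 → 98.19 g/mol.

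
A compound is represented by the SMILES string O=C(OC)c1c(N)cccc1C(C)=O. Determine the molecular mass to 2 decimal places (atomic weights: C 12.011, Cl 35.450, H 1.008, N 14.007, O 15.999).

First, the molecular formula is C10H11NO3 (counting implicit H from valence).
  C: 10 × 12.011 = 120.110
  H: 11 × 1.008 = 11.088
  N: 1 × 14.007 = 14.007
  O: 3 × 15.999 = 47.997
Sum: 10×12.011 + 11×1.008 + 1×14.007 + 3×15.999 = 193.202 → 193.20 g/mol.

193.20 g/mol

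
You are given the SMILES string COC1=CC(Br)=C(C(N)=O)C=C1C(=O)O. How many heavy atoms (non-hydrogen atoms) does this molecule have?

15

Every atom symbol written in the SMILES (organic subset) is one heavy atom; implicit H are not written.
Heavy atoms by element → Br:1, C:9, N:1, O:4.
Total: 15.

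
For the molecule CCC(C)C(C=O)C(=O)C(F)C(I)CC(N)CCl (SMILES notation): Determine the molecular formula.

Walk through each heavy atom and fill implicit hydrogens from standard valence (C 4, N 3, O 2, S 2, halogen 1):
  atom 1: C, bond orders sum to 1 (valence 4) → 3 H
  atom 2: C, bond orders sum to 2 (valence 4) → 2 H
  atom 3: C, bond orders sum to 3 (valence 4) → 1 H
  atom 4: C, bond orders sum to 1 (valence 4) → 3 H
  atom 5: C, bond orders sum to 3 (valence 4) → 1 H
  atom 6: C, bond orders sum to 3 (valence 4) → 1 H
  atom 7: O, bond orders sum to 2 (valence 2) → 0 H
  atom 8: C, bond orders sum to 4 (valence 4) → 0 H
  atom 9: O, bond orders sum to 2 (valence 2) → 0 H
  atom 10: C, bond orders sum to 3 (valence 4) → 1 H
  atom 11: F (halogen, monovalent) → 0 H
  atom 12: C, bond orders sum to 3 (valence 4) → 1 H
  atom 13: I (halogen, monovalent) → 0 H
  atom 14: C, bond orders sum to 2 (valence 4) → 2 H
  atom 15: C, bond orders sum to 3 (valence 4) → 1 H
  atom 16: N, bond orders sum to 1 (valence 3) → 2 H
  atom 17: C, bond orders sum to 2 (valence 4) → 2 H
  atom 18: Cl (halogen, monovalent) → 0 H
Totals → C:12, H:20, Cl:1, F:1, I:1, N:1, O:2.

C12H20ClFINO2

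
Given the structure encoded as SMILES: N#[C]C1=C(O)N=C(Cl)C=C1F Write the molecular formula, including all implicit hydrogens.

Walk through each heavy atom and fill implicit hydrogens from standard valence (C 4, N 3, O 2, S 2, halogen 1):
  atom 1: N, bond orders sum to 3 (valence 3) → 0 H
  atom 2: C with explicit H count 0
  atom 3: C, bond orders sum to 4 (valence 4) → 0 H
  atom 4: C, bond orders sum to 4 (valence 4) → 0 H
  atom 5: O, bond orders sum to 1 (valence 2) → 1 H
  atom 6: N, bond orders sum to 3 (valence 3) → 0 H
  atom 7: C, bond orders sum to 4 (valence 4) → 0 H
  atom 8: Cl (halogen, monovalent) → 0 H
  atom 9: C, bond orders sum to 3 (valence 4) → 1 H
  atom 10: C, bond orders sum to 4 (valence 4) → 0 H
  atom 11: F (halogen, monovalent) → 0 H
Totals → C:6, H:2, Cl:1, F:1, N:2, O:1.

C6H2ClFN2O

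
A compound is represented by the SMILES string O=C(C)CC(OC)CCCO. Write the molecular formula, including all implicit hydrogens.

C8H16O3

Walk through each heavy atom and fill implicit hydrogens from standard valence (C 4, N 3, O 2, S 2, halogen 1):
  atom 1: O, bond orders sum to 2 (valence 2) → 0 H
  atom 2: C, bond orders sum to 4 (valence 4) → 0 H
  atom 3: C, bond orders sum to 1 (valence 4) → 3 H
  atom 4: C, bond orders sum to 2 (valence 4) → 2 H
  atom 5: C, bond orders sum to 3 (valence 4) → 1 H
  atom 6: O, bond orders sum to 2 (valence 2) → 0 H
  atom 7: C, bond orders sum to 1 (valence 4) → 3 H
  atom 8: C, bond orders sum to 2 (valence 4) → 2 H
  atom 9: C, bond orders sum to 2 (valence 4) → 2 H
  atom 10: C, bond orders sum to 2 (valence 4) → 2 H
  atom 11: O, bond orders sum to 1 (valence 2) → 1 H
Totals → C:8, H:16, O:3.
In Hill order: C8H16O3.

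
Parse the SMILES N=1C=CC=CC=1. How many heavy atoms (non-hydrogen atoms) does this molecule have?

Every atom symbol written in the SMILES (organic subset) is one heavy atom; implicit H are not written.
Heavy atoms by element → C:5, N:1.
Total: 6.

6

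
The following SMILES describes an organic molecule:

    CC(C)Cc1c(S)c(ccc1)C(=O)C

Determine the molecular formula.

C12H16OS

Walk through each heavy atom and fill implicit hydrogens from standard valence (C 4, N 3, O 2, S 2, halogen 1); for lowercase aromatic atoms, an aromatic c carries 1 H when it has two neighbours and 0 H with three, and aromatic n carries 0 H:
  atom 1: C, bond orders sum to 1 (valence 4) → 3 H
  atom 2: C, bond orders sum to 3 (valence 4) → 1 H
  atom 3: C, bond orders sum to 1 (valence 4) → 3 H
  atom 4: C, bond orders sum to 2 (valence 4) → 2 H
  atom 5: aromatic c, 3 neighbours → 0 H
  atom 6: aromatic c, 3 neighbours → 0 H
  atom 7: S, bond orders sum to 1 (valence 2) → 1 H
  atom 8: aromatic c, 3 neighbours → 0 H
  atom 9: aromatic c, 2 neighbours → 1 H
  atom 10: aromatic c, 2 neighbours → 1 H
  atom 11: aromatic c, 2 neighbours → 1 H
  atom 12: C, bond orders sum to 4 (valence 4) → 0 H
  atom 13: O, bond orders sum to 2 (valence 2) → 0 H
  atom 14: C, bond orders sum to 1 (valence 4) → 3 H
Totals → C:12, H:16, O:1, S:1.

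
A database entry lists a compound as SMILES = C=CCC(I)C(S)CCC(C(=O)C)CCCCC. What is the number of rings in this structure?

In SMILES, each pair of matching ring-closure digits denotes one ring-closing bond; the number of such bonds equals the number of independent rings.
Ring-closure bonds here: 0.

0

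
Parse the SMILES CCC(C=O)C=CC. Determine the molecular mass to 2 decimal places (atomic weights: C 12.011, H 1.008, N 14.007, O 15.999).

First, the molecular formula is C7H12O (counting implicit H from valence).
  C: 7 × 12.011 = 84.077
  H: 12 × 1.008 = 12.096
  O: 1 × 15.999 = 15.999
Sum: 7×12.011 + 12×1.008 + 1×15.999 = 112.172 → 112.17 g/mol.

112.17 g/mol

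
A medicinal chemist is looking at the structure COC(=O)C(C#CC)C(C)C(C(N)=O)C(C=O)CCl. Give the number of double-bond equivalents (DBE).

Degree of unsaturation = (number of rings) + (number of π bonds).
Ring closures in the SMILES: 0.
π bonds: 3 double bonds (each 1 DoU), 1 triple bond (each 2 DoU) → 5 DoU from unsaturation.
Total DoU = 0 + 5 = 5.

5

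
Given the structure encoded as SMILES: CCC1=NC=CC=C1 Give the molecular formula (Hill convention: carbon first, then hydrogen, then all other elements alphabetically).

C7H9N

Walk through each heavy atom and fill implicit hydrogens from standard valence (C 4, N 3, O 2, S 2, halogen 1):
  atom 1: C, bond orders sum to 1 (valence 4) → 3 H
  atom 2: C, bond orders sum to 2 (valence 4) → 2 H
  atom 3: C, bond orders sum to 4 (valence 4) → 0 H
  atom 4: N, bond orders sum to 3 (valence 3) → 0 H
  atom 5: C, bond orders sum to 3 (valence 4) → 1 H
  atom 6: C, bond orders sum to 3 (valence 4) → 1 H
  atom 7: C, bond orders sum to 3 (valence 4) → 1 H
  atom 8: C, bond orders sum to 3 (valence 4) → 1 H
Totals → C:7, H:9, N:1.
In Hill order: C7H9N.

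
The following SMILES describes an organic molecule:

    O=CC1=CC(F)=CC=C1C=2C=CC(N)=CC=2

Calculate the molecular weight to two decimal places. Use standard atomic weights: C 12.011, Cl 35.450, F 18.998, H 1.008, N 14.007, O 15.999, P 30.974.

First, the molecular formula is C13H10FNO (counting implicit H from valence).
  C: 13 × 12.011 = 156.143
  F: 1 × 18.998 = 18.998
  H: 10 × 1.008 = 10.080
  N: 1 × 14.007 = 14.007
  O: 1 × 15.999 = 15.999
Sum: 13×12.011 + 1×18.998 + 10×1.008 + 1×14.007 + 1×15.999 = 215.227 → 215.23 g/mol.

215.23 g/mol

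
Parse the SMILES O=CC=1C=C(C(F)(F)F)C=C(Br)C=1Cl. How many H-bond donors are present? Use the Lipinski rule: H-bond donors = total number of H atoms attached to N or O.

0

Donors: find every N or O and count the H atoms it carries.
  atom 1 (O): bond orders sum to 2 → 0 H
Lipinski HBD = 0.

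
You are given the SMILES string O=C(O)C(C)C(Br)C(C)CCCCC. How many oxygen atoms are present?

2

Scan the SMILES for O atoms (remember two-letter symbols like Cl and Br are single atoms).
Oxygen count: 2.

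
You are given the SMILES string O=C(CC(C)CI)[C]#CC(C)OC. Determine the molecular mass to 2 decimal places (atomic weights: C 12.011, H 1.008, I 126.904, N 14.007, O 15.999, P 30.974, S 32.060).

294.13 g/mol

First, the molecular formula is C10H15IO2 (counting implicit H from valence).
  C: 10 × 12.011 = 120.110
  H: 15 × 1.008 = 15.120
  I: 1 × 126.904 = 126.904
  O: 2 × 15.999 = 31.998
Sum: 10×12.011 + 15×1.008 + 1×126.904 + 2×15.999 = 294.132 → 294.13 g/mol.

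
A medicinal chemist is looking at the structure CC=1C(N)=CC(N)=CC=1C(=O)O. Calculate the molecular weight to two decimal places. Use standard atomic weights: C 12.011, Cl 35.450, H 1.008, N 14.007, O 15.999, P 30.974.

166.18 g/mol

First, the molecular formula is C8H10N2O2 (counting implicit H from valence).
  C: 8 × 12.011 = 96.088
  H: 10 × 1.008 = 10.080
  N: 2 × 14.007 = 28.014
  O: 2 × 15.999 = 31.998
Sum: 8×12.011 + 10×1.008 + 2×14.007 + 2×15.999 = 166.180 → 166.18 g/mol.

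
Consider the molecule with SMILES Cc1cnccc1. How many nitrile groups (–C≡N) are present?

Scan the SMILES for the nitrile motif — none present.

0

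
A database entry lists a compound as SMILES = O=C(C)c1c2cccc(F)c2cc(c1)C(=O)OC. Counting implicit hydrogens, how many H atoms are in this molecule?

11

Walk through each heavy atom and fill implicit hydrogens from standard valence (C 4, N 3, O 2, S 2, halogen 1); for lowercase aromatic atoms, an aromatic c carries 1 H when it has two neighbours and 0 H with three, and aromatic n carries 0 H:
  atom 1: O, bond orders sum to 2 (valence 2) → 0 H
  atom 2: C, bond orders sum to 4 (valence 4) → 0 H
  atom 3: C, bond orders sum to 1 (valence 4) → 3 H
  atom 4: aromatic c, 3 neighbours → 0 H
  atom 5: aromatic c, 3 neighbours → 0 H
  atom 6: aromatic c, 2 neighbours → 1 H
  atom 7: aromatic c, 2 neighbours → 1 H
  atom 8: aromatic c, 2 neighbours → 1 H
  atom 9: aromatic c, 3 neighbours → 0 H
  atom 10: F (halogen, monovalent) → 0 H
  atom 11: aromatic c, 3 neighbours → 0 H
  atom 12: aromatic c, 2 neighbours → 1 H
  atom 13: aromatic c, 3 neighbours → 0 H
  atom 14: aromatic c, 2 neighbours → 1 H
  atom 15: C, bond orders sum to 4 (valence 4) → 0 H
  atom 16: O, bond orders sum to 2 (valence 2) → 0 H
  atom 17: O, bond orders sum to 2 (valence 2) → 0 H
  atom 18: C, bond orders sum to 1 (valence 4) → 3 H
Total hydrogens: 11.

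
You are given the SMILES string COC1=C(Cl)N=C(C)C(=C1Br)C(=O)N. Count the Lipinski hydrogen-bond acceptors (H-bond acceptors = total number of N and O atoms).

N atoms: 2; O atoms: 2.
Lipinski HBA = 2 + 2 = 4.

4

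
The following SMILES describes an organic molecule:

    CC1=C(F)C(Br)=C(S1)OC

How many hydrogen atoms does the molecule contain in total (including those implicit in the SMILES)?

Walk through each heavy atom and fill implicit hydrogens from standard valence (C 4, N 3, O 2, S 2, halogen 1):
  atom 1: C, bond orders sum to 1 (valence 4) → 3 H
  atom 2: C, bond orders sum to 4 (valence 4) → 0 H
  atom 3: C, bond orders sum to 4 (valence 4) → 0 H
  atom 4: F (halogen, monovalent) → 0 H
  atom 5: C, bond orders sum to 4 (valence 4) → 0 H
  atom 6: Br (halogen, monovalent) → 0 H
  atom 7: C, bond orders sum to 4 (valence 4) → 0 H
  atom 8: S, bond orders sum to 2 (valence 2) → 0 H
  atom 9: O, bond orders sum to 2 (valence 2) → 0 H
  atom 10: C, bond orders sum to 1 (valence 4) → 3 H
Total hydrogens: 6.

6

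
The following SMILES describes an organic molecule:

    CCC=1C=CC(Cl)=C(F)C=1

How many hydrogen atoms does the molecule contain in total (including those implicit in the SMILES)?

8

Walk through each heavy atom and fill implicit hydrogens from standard valence (C 4, N 3, O 2, S 2, halogen 1):
  atom 1: C, bond orders sum to 1 (valence 4) → 3 H
  atom 2: C, bond orders sum to 2 (valence 4) → 2 H
  atom 3: C, bond orders sum to 4 (valence 4) → 0 H
  atom 4: C, bond orders sum to 3 (valence 4) → 1 H
  atom 5: C, bond orders sum to 3 (valence 4) → 1 H
  atom 6: C, bond orders sum to 4 (valence 4) → 0 H
  atom 7: Cl (halogen, monovalent) → 0 H
  atom 8: C, bond orders sum to 4 (valence 4) → 0 H
  atom 9: F (halogen, monovalent) → 0 H
  atom 10: C, bond orders sum to 3 (valence 4) → 1 H
Total hydrogens: 8.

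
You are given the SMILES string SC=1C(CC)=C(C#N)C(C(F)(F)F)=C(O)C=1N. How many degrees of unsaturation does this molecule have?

Molecular formula: C10H9F3N2OS.
DoU = (2C + 2 + N − H − X) / 2, where X is the halogen count and O/S are ignored.
    = (2·10 + 2 + 2 − 9 − 3) / 2 = 12 / 2 = 6.

6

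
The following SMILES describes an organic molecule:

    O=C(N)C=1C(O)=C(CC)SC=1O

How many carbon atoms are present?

7

Count every carbon token in the SMILES (each C, including those in ring-closure positions and inside branches).
Carbon count: 7.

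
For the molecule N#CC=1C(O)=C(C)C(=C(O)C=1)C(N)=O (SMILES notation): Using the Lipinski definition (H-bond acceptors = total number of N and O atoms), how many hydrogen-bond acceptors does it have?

5

N atoms: 2; O atoms: 3.
Lipinski HBA = 2 + 3 = 5.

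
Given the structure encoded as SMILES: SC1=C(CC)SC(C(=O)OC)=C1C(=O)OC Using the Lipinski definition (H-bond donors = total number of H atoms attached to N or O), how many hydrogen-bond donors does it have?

Donors: find every N or O and count the H atoms it carries.
  atom 9 (O): bond orders sum to 2 → 0 H
  atom 10 (O): bond orders sum to 2 → 0 H
  atom 14 (O): bond orders sum to 2 → 0 H
  atom 15 (O): bond orders sum to 2 → 0 H
Lipinski HBD = 0.

0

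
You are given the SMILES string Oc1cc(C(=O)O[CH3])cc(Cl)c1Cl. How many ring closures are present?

In SMILES, each pair of matching ring-closure digits denotes one ring-closing bond; the number of such bonds equals the number of independent rings.
Ring-closure bonds here: 1.

1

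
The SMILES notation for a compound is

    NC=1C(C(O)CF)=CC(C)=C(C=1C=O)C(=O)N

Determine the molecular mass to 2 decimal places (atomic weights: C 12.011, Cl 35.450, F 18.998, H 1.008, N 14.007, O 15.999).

240.23 g/mol

First, the molecular formula is C11H13FN2O3 (counting implicit H from valence).
  C: 11 × 12.011 = 132.121
  F: 1 × 18.998 = 18.998
  H: 13 × 1.008 = 13.104
  N: 2 × 14.007 = 28.014
  O: 3 × 15.999 = 47.997
Sum: 11×12.011 + 1×18.998 + 13×1.008 + 2×14.007 + 3×15.999 = 240.234 → 240.23 g/mol.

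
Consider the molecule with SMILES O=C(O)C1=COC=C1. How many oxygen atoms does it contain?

Scan the SMILES for O atoms (remember two-letter symbols like Cl and Br are single atoms).
Oxygen count: 3.

3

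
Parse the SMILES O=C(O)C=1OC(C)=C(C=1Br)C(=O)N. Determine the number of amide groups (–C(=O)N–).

1

The amide motif appears at heavy-atom position 11 in the SMILES.
Other groups present: 1 carboxylic acid.
Amide count: 1.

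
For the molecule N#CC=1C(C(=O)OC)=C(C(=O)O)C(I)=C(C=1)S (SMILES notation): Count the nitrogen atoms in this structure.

Scan the SMILES for N atoms (remember two-letter symbols like Cl and Br are single atoms).
Nitrogen count: 1.

1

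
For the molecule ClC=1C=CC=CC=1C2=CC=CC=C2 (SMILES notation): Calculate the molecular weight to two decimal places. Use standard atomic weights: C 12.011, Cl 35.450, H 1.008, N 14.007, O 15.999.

First, the molecular formula is C12H9Cl (counting implicit H from valence).
  C: 12 × 12.011 = 144.132
  Cl: 1 × 35.450 = 35.450
  H: 9 × 1.008 = 9.072
Sum: 12×12.011 + 1×35.450 + 9×1.008 = 188.654 → 188.65 g/mol.

188.65 g/mol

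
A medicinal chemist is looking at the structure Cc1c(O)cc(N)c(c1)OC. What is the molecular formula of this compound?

C8H11NO2

Walk through each heavy atom and fill implicit hydrogens from standard valence (C 4, N 3, O 2, S 2, halogen 1); for lowercase aromatic atoms, an aromatic c carries 1 H when it has two neighbours and 0 H with three, and aromatic n carries 0 H:
  atom 1: C, bond orders sum to 1 (valence 4) → 3 H
  atom 2: aromatic c, 3 neighbours → 0 H
  atom 3: aromatic c, 3 neighbours → 0 H
  atom 4: O, bond orders sum to 1 (valence 2) → 1 H
  atom 5: aromatic c, 2 neighbours → 1 H
  atom 6: aromatic c, 3 neighbours → 0 H
  atom 7: N, bond orders sum to 1 (valence 3) → 2 H
  atom 8: aromatic c, 3 neighbours → 0 H
  atom 9: aromatic c, 2 neighbours → 1 H
  atom 10: O, bond orders sum to 2 (valence 2) → 0 H
  atom 11: C, bond orders sum to 1 (valence 4) → 3 H
Totals → C:8, H:11, N:1, O:2.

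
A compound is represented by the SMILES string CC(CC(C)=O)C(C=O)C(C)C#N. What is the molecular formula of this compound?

C10H15NO2

Walk through each heavy atom and fill implicit hydrogens from standard valence (C 4, N 3, O 2, S 2, halogen 1):
  atom 1: C, bond orders sum to 1 (valence 4) → 3 H
  atom 2: C, bond orders sum to 3 (valence 4) → 1 H
  atom 3: C, bond orders sum to 2 (valence 4) → 2 H
  atom 4: C, bond orders sum to 4 (valence 4) → 0 H
  atom 5: C, bond orders sum to 1 (valence 4) → 3 H
  atom 6: O, bond orders sum to 2 (valence 2) → 0 H
  atom 7: C, bond orders sum to 3 (valence 4) → 1 H
  atom 8: C, bond orders sum to 3 (valence 4) → 1 H
  atom 9: O, bond orders sum to 2 (valence 2) → 0 H
  atom 10: C, bond orders sum to 3 (valence 4) → 1 H
  atom 11: C, bond orders sum to 1 (valence 4) → 3 H
  atom 12: C, bond orders sum to 4 (valence 4) → 0 H
  atom 13: N, bond orders sum to 3 (valence 3) → 0 H
Totals → C:10, H:15, N:1, O:2.
In Hill order: C10H15NO2.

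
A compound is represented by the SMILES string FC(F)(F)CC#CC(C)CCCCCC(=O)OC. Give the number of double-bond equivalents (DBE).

Molecular formula: C13H19F3O2.
DoU = (2C + 2 + N − H − X) / 2, where X is the halogen count and O/S are ignored.
    = (2·13 + 2 + 0 − 19 − 3) / 2 = 6 / 2 = 3.

3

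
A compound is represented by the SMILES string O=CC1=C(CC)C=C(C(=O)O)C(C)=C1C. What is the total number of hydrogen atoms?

Walk through each heavy atom and fill implicit hydrogens from standard valence (C 4, N 3, O 2, S 2, halogen 1):
  atom 1: O, bond orders sum to 2 (valence 2) → 0 H
  atom 2: C, bond orders sum to 3 (valence 4) → 1 H
  atom 3: C, bond orders sum to 4 (valence 4) → 0 H
  atom 4: C, bond orders sum to 4 (valence 4) → 0 H
  atom 5: C, bond orders sum to 2 (valence 4) → 2 H
  atom 6: C, bond orders sum to 1 (valence 4) → 3 H
  atom 7: C, bond orders sum to 3 (valence 4) → 1 H
  atom 8: C, bond orders sum to 4 (valence 4) → 0 H
  atom 9: C, bond orders sum to 4 (valence 4) → 0 H
  atom 10: O, bond orders sum to 2 (valence 2) → 0 H
  atom 11: O, bond orders sum to 1 (valence 2) → 1 H
  atom 12: C, bond orders sum to 4 (valence 4) → 0 H
  atom 13: C, bond orders sum to 1 (valence 4) → 3 H
  atom 14: C, bond orders sum to 4 (valence 4) → 0 H
  atom 15: C, bond orders sum to 1 (valence 4) → 3 H
Total hydrogens: 14.

14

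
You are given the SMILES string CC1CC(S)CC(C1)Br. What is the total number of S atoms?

Scan the SMILES for S atoms (remember two-letter symbols like Cl and Br are single atoms).
Sulfur count: 1.

1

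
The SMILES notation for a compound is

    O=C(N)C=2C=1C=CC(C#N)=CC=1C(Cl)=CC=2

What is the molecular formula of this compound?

C12H7ClN2O

Walk through each heavy atom and fill implicit hydrogens from standard valence (C 4, N 3, O 2, S 2, halogen 1):
  atom 1: O, bond orders sum to 2 (valence 2) → 0 H
  atom 2: C, bond orders sum to 4 (valence 4) → 0 H
  atom 3: N, bond orders sum to 1 (valence 3) → 2 H
  atom 4: C, bond orders sum to 4 (valence 4) → 0 H
  atom 5: C, bond orders sum to 4 (valence 4) → 0 H
  atom 6: C, bond orders sum to 3 (valence 4) → 1 H
  atom 7: C, bond orders sum to 3 (valence 4) → 1 H
  atom 8: C, bond orders sum to 4 (valence 4) → 0 H
  atom 9: C, bond orders sum to 4 (valence 4) → 0 H
  atom 10: N, bond orders sum to 3 (valence 3) → 0 H
  atom 11: C, bond orders sum to 3 (valence 4) → 1 H
  atom 12: C, bond orders sum to 4 (valence 4) → 0 H
  atom 13: C, bond orders sum to 4 (valence 4) → 0 H
  atom 14: Cl (halogen, monovalent) → 0 H
  atom 15: C, bond orders sum to 3 (valence 4) → 1 H
  atom 16: C, bond orders sum to 3 (valence 4) → 1 H
Totals → C:12, H:7, Cl:1, N:2, O:1.
In Hill order: C12H7ClN2O.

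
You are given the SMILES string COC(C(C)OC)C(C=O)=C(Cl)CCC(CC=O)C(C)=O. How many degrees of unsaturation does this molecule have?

4

Molecular formula: C15H23ClO5.
DoU = (2C + 2 + N − H − X) / 2, where X is the halogen count and O/S are ignored.
    = (2·15 + 2 + 0 − 23 − 1) / 2 = 8 / 2 = 4.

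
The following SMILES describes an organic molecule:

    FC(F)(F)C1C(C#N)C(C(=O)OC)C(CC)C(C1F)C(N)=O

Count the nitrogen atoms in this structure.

2

Scan the SMILES for N atoms (remember two-letter symbols like Cl and Br are single atoms).
Nitrogen count: 2.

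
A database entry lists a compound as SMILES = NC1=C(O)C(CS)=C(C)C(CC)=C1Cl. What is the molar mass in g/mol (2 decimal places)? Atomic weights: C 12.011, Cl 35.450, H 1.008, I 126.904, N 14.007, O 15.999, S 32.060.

First, the molecular formula is C10H14ClNOS (counting implicit H from valence).
  C: 10 × 12.011 = 120.110
  Cl: 1 × 35.450 = 35.450
  H: 14 × 1.008 = 14.112
  N: 1 × 14.007 = 14.007
  O: 1 × 15.999 = 15.999
  S: 1 × 32.060 = 32.060
Sum: 10×12.011 + 1×35.450 + 14×1.008 + 1×14.007 + 1×15.999 + 1×32.060 = 231.738 → 231.74 g/mol.

231.74 g/mol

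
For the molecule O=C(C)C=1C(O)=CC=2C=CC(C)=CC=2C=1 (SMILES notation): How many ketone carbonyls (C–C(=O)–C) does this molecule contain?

The ketone motif appears at heavy-atom position 2 in the SMILES.
Other groups present: 1 hydroxyl.
Ketone count: 1.

1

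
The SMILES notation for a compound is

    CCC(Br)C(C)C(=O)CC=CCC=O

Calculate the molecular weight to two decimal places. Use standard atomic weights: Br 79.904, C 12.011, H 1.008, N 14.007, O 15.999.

First, the molecular formula is C11H17BrO2 (counting implicit H from valence).
  Br: 1 × 79.904 = 79.904
  C: 11 × 12.011 = 132.121
  H: 17 × 1.008 = 17.136
  O: 2 × 15.999 = 31.998
Sum: 1×79.904 + 11×12.011 + 17×1.008 + 2×15.999 = 261.159 → 261.16 g/mol.

261.16 g/mol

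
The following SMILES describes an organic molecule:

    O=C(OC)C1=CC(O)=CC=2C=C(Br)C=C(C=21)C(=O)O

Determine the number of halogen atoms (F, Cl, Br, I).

1

Halogen atoms appear at heavy-atom position 13 (1×Br).
Other groups present: 1 carboxylic acid, 1 ester, 1 hydroxyl.
Halogen count: 1.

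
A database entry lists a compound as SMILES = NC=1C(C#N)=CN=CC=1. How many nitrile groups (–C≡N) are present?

The nitrile motif appears at heavy-atom position 4 in the SMILES.
Other groups present: 1 primary amine.
Nitrile count: 1.

1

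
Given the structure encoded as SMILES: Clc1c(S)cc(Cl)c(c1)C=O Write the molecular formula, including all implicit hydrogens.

C7H4Cl2OS

Walk through each heavy atom and fill implicit hydrogens from standard valence (C 4, N 3, O 2, S 2, halogen 1); for lowercase aromatic atoms, an aromatic c carries 1 H when it has two neighbours and 0 H with three, and aromatic n carries 0 H:
  atom 1: Cl (halogen, monovalent) → 0 H
  atom 2: aromatic c, 3 neighbours → 0 H
  atom 3: aromatic c, 3 neighbours → 0 H
  atom 4: S, bond orders sum to 1 (valence 2) → 1 H
  atom 5: aromatic c, 2 neighbours → 1 H
  atom 6: aromatic c, 3 neighbours → 0 H
  atom 7: Cl (halogen, monovalent) → 0 H
  atom 8: aromatic c, 3 neighbours → 0 H
  atom 9: aromatic c, 2 neighbours → 1 H
  atom 10: C, bond orders sum to 3 (valence 4) → 1 H
  atom 11: O, bond orders sum to 2 (valence 2) → 0 H
Totals → C:7, H:4, Cl:2, O:1, S:1.
In Hill order: C7H4Cl2OS.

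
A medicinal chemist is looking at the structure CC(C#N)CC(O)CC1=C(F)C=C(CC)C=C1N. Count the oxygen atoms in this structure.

Scan the SMILES for O atoms (remember two-letter symbols like Cl and Br are single atoms).
Oxygen count: 1.

1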